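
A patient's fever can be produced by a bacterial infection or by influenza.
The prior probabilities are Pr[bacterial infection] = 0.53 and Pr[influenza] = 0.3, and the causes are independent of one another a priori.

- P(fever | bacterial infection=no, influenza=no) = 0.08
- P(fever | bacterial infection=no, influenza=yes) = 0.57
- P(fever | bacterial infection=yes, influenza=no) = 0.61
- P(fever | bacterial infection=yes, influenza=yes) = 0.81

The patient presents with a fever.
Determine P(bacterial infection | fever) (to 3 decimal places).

By total probability over the 4 (bacterial infection, influenza) configurations:
  P(fever) = 0.08×0.47×0.7 + 0.57×0.47×0.3 + 0.61×0.53×0.7 + 0.81×0.53×0.3
        = 0.026320 + 0.080370 + 0.226310 + 0.128790 = 0.461790
Configurations with bacterial infection contribute 0.355100, so
  P(bacterial infection | fever) = 0.355100 / 0.461790 ≈ 0.769

P(bacterial infection | fever) ≈ 0.769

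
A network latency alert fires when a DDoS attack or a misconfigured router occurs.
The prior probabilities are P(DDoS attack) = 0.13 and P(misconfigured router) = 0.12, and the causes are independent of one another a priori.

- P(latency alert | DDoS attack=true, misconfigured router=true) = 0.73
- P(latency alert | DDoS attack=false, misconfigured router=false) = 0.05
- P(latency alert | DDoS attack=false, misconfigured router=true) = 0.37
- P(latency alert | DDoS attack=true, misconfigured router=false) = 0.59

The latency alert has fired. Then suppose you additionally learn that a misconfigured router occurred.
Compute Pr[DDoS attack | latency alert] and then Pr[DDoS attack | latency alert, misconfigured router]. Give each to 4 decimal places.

Pr[DDoS attack | latency alert] ≈ 0.5063; Pr[DDoS attack | latency alert, misconfigured router] ≈ 0.2277

P(latency alert) = 0.05×0.87×0.88 + 0.37×0.87×0.12 + 0.59×0.13×0.88 + 0.73×0.13×0.12 = 0.038280 + 0.038628 + 0.067496 + 0.011388 = 0.155792
Of this, 0.078884 comes from 0.067496 + 0.011388 (the DDoS attack=true cases).
Hence the posterior is 0.078884/0.155792 ≈ 0.5063.

With the extra evidence:
P(latency alert | misconfigured router) = 0.37*0.87 + 0.73*0.13 = 0.321900 + 0.094900 = 0.416800
The DDoS attack-present share is 0.73*0.13 = 0.094900.
So P(DDoS attack | latency alert, misconfigured router) = 0.094900/0.416800 ≈ 0.2277.
This is intercausal reasoning (explaining away): once misconfigured router accounts for the latency alert, DDoS attack becomes less likely.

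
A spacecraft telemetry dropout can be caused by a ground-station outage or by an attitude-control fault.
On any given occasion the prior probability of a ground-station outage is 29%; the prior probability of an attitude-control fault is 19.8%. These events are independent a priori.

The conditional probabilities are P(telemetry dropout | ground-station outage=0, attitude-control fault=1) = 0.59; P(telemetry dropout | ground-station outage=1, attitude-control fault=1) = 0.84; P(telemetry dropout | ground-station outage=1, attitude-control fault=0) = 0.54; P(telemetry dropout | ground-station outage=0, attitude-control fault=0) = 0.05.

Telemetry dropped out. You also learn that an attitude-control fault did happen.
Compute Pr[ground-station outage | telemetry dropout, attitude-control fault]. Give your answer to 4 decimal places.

Pr[ground-station outage | telemetry dropout, attitude-control fault] ≈ 0.3677

P(telemetry dropout | attitude-control fault) = 0.59×0.71 + 0.84×0.29 = 0.418900 + 0.243600 = 0.662500
Of this, 0.243600 comes from 0.84×0.29 (the ground-station outage=true cases).
Hence the posterior is 0.243600/0.662500 ≈ 0.3677.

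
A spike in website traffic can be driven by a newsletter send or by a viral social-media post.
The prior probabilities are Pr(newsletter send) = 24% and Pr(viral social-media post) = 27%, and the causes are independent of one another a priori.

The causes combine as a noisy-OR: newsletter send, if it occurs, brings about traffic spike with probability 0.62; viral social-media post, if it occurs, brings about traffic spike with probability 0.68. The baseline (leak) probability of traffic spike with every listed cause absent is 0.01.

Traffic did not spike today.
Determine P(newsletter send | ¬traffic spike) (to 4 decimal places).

P(newsletter send | ¬traffic spike) ≈ 0.1071

Under noisy-OR, P(traffic spike | causes) = 1 − (1−0.01)·∏(1−qᵢ) over the active causes.
P(¬traffic spike) = 0.99*0.76*0.73 + 0.3168*0.76*0.27 + 0.3762*0.24*0.73 + 0.120384*0.24*0.27 = 0.549252 + 0.065007 + 0.065910 + 0.007801 = 0.687970
Restricting to configurations with newsletter send present: 0.065910 + 0.007801 = 0.073711.
P(newsletter send | ¬traffic spike) = 0.073711 / 0.687970 ≈ 0.1071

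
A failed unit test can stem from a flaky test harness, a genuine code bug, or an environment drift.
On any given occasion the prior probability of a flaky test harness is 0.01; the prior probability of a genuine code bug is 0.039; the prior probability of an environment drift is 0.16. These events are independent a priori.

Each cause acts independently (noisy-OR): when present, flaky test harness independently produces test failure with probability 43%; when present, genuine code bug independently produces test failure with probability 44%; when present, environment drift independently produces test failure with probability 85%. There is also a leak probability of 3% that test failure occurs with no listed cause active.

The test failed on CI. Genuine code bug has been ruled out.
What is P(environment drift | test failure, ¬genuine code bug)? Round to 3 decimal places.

P(environment drift | test failure, ¬genuine code bug) ≈ 0.827

Under noisy-OR, P(test failure | causes) = 1 − (1−0.03)·∏(1−qᵢ) over the active causes.
P(test failure | ¬genuine code bug) = 0.03·0.99·0.84 + 0.8545·0.99·0.16 + 0.4471·0.01·0.84 + 0.917065·0.01·0.16 = 0.024948 + 0.135353 + 0.003756 + 0.001467 = 0.165524
Restricting to configurations with environment drift present: 0.135353 + 0.001467 = 0.136820.
P(environment drift | test failure, ¬genuine code bug) = 0.136820 / 0.165524 ≈ 0.827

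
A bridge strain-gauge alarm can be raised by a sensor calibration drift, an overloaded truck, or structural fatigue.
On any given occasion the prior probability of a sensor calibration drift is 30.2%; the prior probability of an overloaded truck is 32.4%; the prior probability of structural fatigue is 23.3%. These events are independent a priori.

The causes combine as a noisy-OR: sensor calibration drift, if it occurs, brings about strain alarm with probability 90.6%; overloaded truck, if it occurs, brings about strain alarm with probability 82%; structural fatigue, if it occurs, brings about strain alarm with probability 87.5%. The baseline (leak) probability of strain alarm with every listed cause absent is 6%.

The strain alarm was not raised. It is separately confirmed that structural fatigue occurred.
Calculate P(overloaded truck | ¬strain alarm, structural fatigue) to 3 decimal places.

P(overloaded truck | ¬strain alarm, structural fatigue) ≈ 0.079

Under noisy-OR, P(strain alarm | causes) = 1 − (1−0.06)·∏(1−qᵢ) over the active causes.
Weight on overloaded truck=true, given the evidence: 0.004783 + 0.000195 = 0.004978
Normalizer over all consistent configurations: 0.1175*0.698*0.676 + 0.02115*0.698*0.324 + 0.011045*0.302*0.676 + 0.001988*0.302*0.324 = 0.062675
Posterior = 0.004978 / 0.062675 ≈ 0.079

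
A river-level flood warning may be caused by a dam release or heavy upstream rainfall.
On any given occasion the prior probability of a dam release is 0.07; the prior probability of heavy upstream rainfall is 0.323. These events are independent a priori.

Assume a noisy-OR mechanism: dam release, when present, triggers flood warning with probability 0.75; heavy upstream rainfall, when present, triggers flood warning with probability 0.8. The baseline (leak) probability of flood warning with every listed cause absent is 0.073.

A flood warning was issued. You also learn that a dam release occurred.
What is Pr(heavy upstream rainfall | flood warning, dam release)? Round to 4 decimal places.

Pr(heavy upstream rainfall | flood warning, dam release) ≈ 0.3720

Under noisy-OR, P(flood warning | causes) = 1 − (1−0.073)·∏(1−qᵢ) over the active causes.
P(flood warning | dam release) = 0.76825·0.677 + 0.95365·0.323 = 0.520105 + 0.308029 = 0.828134
Of this, 0.308029 comes from 0.95365·0.323 (the heavy upstream rainfall=true cases).
P(heavy upstream rainfall | flood warning, dam release) = 0.308029 / 0.828134 ≈ 0.3720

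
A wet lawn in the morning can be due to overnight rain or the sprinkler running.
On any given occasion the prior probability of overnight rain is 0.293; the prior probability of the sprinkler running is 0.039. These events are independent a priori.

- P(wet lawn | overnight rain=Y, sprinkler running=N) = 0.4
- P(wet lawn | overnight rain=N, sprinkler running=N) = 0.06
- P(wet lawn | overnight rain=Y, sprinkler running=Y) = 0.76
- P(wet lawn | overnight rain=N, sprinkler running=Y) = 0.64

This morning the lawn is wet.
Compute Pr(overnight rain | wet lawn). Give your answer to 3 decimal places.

Sum P(wet lawn|·) weighted by the priors over the 4 (overnight rain, sprinkler running) configurations:
  P(wet lawn) = 0.06*0.707*0.961 + 0.64*0.707*0.039 + 0.4*0.293*0.961 + 0.76*0.293*0.039
        = 0.040766 + 0.017647 + 0.112629 + 0.008685 = 0.179727
Keeping only the overnight rain-present terms gives 0.121314, so
  P(overnight rain | wet lawn) = 0.121314 / 0.179727 ≈ 0.675

Pr(overnight rain | wet lawn) ≈ 0.675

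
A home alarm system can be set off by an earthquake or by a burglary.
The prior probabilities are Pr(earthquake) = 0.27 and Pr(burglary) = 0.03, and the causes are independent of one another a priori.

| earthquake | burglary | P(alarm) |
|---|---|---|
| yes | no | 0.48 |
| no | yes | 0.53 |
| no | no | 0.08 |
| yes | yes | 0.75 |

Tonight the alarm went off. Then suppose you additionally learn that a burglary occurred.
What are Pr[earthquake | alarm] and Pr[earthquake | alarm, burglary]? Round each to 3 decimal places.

Enumerate the 4 (earthquake, burglary) configurations and weight by the priors:
  P(alarm) = 0.08×0.73×0.97 + 0.53×0.73×0.03 + 0.48×0.27×0.97 + 0.75×0.27×0.03
        = 0.056648 + 0.011607 + 0.125712 + 0.006075 = 0.200042
The terms with earthquake present sum to 0.131787, so
  P(earthquake | alarm) = 0.131787 / 0.200042 ≈ 0.659

Now condition on the additional information:
Sum P(alarm|·) weighted by the priors over both values of earthquake:
  P(alarm | burglary) = 0.53×0.73 + 0.75×0.27
        = 0.386900 + 0.202500 = 0.589400
Keeping only the earthquake-present terms gives 0.202500, so
  P(earthquake | alarm, burglary) = 0.202500 / 0.589400 ≈ 0.344

Pr[earthquake | alarm] ≈ 0.659; Pr[earthquake | alarm, burglary] ≈ 0.344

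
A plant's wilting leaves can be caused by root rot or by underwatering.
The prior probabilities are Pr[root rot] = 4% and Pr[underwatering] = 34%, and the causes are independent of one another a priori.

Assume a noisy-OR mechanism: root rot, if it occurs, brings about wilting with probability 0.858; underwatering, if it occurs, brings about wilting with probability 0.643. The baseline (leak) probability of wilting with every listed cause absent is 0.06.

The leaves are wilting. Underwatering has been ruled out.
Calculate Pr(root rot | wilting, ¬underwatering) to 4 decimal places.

Under noisy-OR, P(wilting | causes) = 1 − (1−0.06)·∏(1−qᵢ) over the active causes.
P(wilting | ¬underwatering) = 0.06×0.96 + 0.86652×0.04 = 0.057600 + 0.034661 = 0.092261
The root rot-present share is 0.86652×0.04 = 0.034661.
P(root rot | wilting, ¬underwatering) = 0.034661 / 0.092261 ≈ 0.3757

Pr(root rot | wilting, ¬underwatering) ≈ 0.3757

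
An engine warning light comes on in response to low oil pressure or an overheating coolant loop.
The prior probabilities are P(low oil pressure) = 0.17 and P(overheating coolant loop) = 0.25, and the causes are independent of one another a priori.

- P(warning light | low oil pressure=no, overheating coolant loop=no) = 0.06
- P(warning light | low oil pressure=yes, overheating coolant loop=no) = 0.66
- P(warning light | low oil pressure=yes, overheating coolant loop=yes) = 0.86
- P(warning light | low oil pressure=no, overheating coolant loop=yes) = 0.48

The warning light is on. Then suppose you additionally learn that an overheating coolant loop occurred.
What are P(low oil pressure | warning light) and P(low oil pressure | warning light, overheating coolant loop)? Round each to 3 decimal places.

P(low oil pressure | warning light) ≈ 0.468; P(low oil pressure | warning light, overheating coolant loop) ≈ 0.268

Sum P(warning light|·) weighted by the priors over the 4 (low oil pressure, overheating coolant loop) configurations:
  P(warning light) = 0.06*0.83*0.75 + 0.48*0.83*0.25 + 0.66*0.17*0.75 + 0.86*0.17*0.25
        = 0.037350 + 0.099600 + 0.084150 + 0.036550 = 0.257650
The terms with low oil pressure present sum to 0.120700, so
  P(low oil pressure | warning light) = 0.120700 / 0.257650 ≈ 0.468

Now condition on the additional information:
Enumerate both values of low oil pressure and weight by the priors:
  P(warning light | overheating coolant loop) = 0.48·0.83 + 0.86·0.17
        = 0.398400 + 0.146200 = 0.544600
The terms with low oil pressure present sum to 0.146200, so
  P(low oil pressure | warning light, overheating coolant loop) = 0.146200 / 0.544600 ≈ 0.268
Conditioning on overheating coolant loop lowers the posterior on low oil pressure: the classic explaining-away effect in a common-effect structure.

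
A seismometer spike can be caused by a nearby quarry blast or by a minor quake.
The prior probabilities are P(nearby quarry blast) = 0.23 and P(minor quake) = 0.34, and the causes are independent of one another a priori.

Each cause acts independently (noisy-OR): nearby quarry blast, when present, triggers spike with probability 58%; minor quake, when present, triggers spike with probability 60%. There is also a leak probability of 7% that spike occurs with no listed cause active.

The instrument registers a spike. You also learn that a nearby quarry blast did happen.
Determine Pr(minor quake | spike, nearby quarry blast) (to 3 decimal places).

Under noisy-OR, P(spike | causes) = 1 − (1−0.07)·∏(1−qᵢ) over the active causes.
By total probability over both values of minor quake:
  P(spike | nearby quarry blast) = 0.6094·0.66 + 0.84376·0.34
        = 0.402204 + 0.286878 = 0.689082
The terms with minor quake present sum to 0.286878, so
  P(minor quake | spike, nearby quarry blast) = 0.286878 / 0.689082 ≈ 0.416

Pr(minor quake | spike, nearby quarry blast) ≈ 0.416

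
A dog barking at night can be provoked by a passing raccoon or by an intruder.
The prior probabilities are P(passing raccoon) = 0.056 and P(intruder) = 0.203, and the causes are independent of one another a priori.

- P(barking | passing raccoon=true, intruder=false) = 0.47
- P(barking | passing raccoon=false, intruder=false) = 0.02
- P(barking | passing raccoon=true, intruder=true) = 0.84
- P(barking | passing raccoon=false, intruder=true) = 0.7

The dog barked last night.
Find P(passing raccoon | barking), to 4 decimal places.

P(barking) = 0.02·0.944·0.797 + 0.7·0.944·0.203 + 0.47·0.056·0.797 + 0.84·0.056·0.203 = 0.015047 + 0.134142 + 0.020977 + 0.009549 = 0.179715
The passing raccoon-present share is 0.020977 + 0.009549 = 0.030526.
Hence the posterior is 0.030526/0.179715 ≈ 0.1699.

P(passing raccoon | barking) ≈ 0.1699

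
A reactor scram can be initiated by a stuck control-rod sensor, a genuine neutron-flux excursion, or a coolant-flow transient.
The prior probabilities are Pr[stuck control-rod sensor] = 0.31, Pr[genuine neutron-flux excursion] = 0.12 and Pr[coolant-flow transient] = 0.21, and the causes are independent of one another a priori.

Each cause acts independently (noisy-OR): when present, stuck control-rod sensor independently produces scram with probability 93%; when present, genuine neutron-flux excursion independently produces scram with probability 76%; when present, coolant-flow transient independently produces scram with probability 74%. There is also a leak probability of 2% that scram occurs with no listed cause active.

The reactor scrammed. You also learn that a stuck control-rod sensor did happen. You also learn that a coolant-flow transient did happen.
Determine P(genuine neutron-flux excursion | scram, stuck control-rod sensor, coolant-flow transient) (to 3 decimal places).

P(genuine neutron-flux excursion | scram, stuck control-rod sensor, coolant-flow transient) ≈ 0.121

Under noisy-OR, P(scram | causes) = 1 − (1−0.02)·∏(1−qᵢ) over the active causes.
P(scram | stuck control-rod sensor, coolant-flow transient) = 0.982164*0.88 + 0.995719*0.12 = 0.864304 + 0.119486 = 0.983790
Of this, 0.119486 comes from 0.995719*0.12 (the genuine neutron-flux excursion=true cases).
P(genuine neutron-flux excursion | scram, stuck control-rod sensor, coolant-flow transient) = 0.119486 / 0.983790 ≈ 0.121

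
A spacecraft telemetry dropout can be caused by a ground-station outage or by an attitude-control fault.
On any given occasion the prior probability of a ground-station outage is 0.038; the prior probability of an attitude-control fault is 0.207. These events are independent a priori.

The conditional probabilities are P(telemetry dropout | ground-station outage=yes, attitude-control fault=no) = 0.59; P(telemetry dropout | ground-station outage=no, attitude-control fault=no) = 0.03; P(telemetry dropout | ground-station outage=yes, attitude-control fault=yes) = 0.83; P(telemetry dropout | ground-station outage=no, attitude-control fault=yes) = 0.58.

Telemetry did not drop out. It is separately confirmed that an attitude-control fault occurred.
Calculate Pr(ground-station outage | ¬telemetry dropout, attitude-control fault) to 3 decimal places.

Pr(ground-station outage | ¬telemetry dropout, attitude-control fault) ≈ 0.016

Weight on ground-station outage=true, given the evidence: 0.17·0.038 = 0.006460
Normalizer over all consistent configurations: 0.42·0.962 + 0.17·0.038 = 0.410500
P(ground-station outage | ¬telemetry dropout, attitude-control fault) = 0.006460/0.410500 ≈ 0.016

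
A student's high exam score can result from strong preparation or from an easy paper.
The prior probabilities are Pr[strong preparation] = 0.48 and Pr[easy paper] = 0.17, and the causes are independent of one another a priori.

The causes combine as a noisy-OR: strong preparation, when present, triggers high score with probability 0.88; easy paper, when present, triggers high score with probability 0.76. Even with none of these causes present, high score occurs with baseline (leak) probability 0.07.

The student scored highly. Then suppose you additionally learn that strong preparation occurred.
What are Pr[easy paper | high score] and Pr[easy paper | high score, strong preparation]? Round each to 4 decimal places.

Under noisy-OR, P(high score | causes) = 1 − (1−0.07)·∏(1−qᵢ) over the active causes.
P(high score) = 0.07×0.52×0.83 + 0.7768×0.52×0.17 + 0.8884×0.48×0.83 + 0.973216×0.48×0.17 = 0.030212 + 0.068669 + 0.353939 + 0.079414 = 0.532234
The easy paper-present share is 0.068669 + 0.079414 = 0.148083.
So P(easy paper | high score) = 0.148083/0.532234 ≈ 0.2782.

Now also conditioning on strong preparation=true:
Weight on easy paper=true, given the evidence: 0.973216×0.17 = 0.165447
Denominator P(high score | strong preparation): 0.8884×0.83 + 0.973216×0.17 = 0.902819
Posterior = 0.165447 / 0.902819 ≈ 0.1833

Pr[easy paper | high score] ≈ 0.2782; Pr[easy paper | high score, strong preparation] ≈ 0.1833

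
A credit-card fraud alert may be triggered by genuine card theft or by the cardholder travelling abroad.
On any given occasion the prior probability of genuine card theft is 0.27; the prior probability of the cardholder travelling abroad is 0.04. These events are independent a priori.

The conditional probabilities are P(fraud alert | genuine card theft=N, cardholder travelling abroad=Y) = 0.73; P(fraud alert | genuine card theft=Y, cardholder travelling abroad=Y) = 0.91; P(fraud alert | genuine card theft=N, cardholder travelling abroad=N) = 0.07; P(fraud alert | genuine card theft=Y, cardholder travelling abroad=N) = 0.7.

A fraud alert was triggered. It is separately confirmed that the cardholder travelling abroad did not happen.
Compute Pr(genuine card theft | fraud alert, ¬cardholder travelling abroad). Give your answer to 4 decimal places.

For the numerator, keep only genuine card theft=true terms: 0.7·0.27 = 0.189000
Denominator P(fraud alert | ¬cardholder travelling abroad): 0.07·0.73 + 0.7·0.27 = 0.240100
Posterior = 0.189000 / 0.240100 ≈ 0.7872

Pr(genuine card theft | fraud alert, ¬cardholder travelling abroad) ≈ 0.7872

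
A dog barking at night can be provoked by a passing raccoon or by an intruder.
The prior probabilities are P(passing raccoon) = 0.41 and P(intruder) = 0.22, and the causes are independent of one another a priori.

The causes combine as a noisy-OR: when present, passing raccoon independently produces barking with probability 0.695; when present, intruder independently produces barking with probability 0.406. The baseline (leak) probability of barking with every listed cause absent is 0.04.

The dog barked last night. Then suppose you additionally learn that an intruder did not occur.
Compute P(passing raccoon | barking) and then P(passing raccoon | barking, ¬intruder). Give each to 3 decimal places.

Under noisy-OR, P(barking | causes) = 1 − (1−0.04)·∏(1−qᵢ) over the active causes.
Enumerate the 4 (passing raccoon, intruder) configurations and weight by the priors:
  P(barking) = 0.04×0.59×0.78 + 0.42976×0.59×0.22 + 0.7072×0.41×0.78 + 0.826077×0.41×0.22
        = 0.018408 + 0.055783 + 0.226163 + 0.074512 = 0.374866
The terms with passing raccoon present sum to 0.300675, so
  P(passing raccoon | barking) = 0.300675 / 0.374866 ≈ 0.802

Now condition on the additional information:
For the numerator, keep only passing raccoon=true terms: 0.7072×0.41 = 0.289952
Normalizer over all consistent configurations: 0.04×0.59 + 0.7072×0.41 = 0.313552
Posterior = 0.289952 / 0.313552 ≈ 0.925

P(passing raccoon | barking) ≈ 0.802; P(passing raccoon | barking, ¬intruder) ≈ 0.925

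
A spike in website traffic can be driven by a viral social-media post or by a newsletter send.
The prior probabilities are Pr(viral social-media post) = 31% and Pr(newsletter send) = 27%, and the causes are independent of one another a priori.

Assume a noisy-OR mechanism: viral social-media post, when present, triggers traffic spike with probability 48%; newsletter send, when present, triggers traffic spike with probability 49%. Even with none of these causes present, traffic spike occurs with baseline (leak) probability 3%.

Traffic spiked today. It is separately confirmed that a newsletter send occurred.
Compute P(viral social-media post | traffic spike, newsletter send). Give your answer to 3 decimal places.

P(viral social-media post | traffic spike, newsletter send) ≈ 0.398

Under noisy-OR, P(traffic spike | causes) = 1 − (1−0.03)·∏(1−qᵢ) over the active causes.
For the numerator, keep only viral social-media post=true terms: 0.742756*0.31 = 0.230254
Normalizer over all consistent configurations: 0.5053*0.69 + 0.742756*0.31 = 0.578911
P(viral social-media post | traffic spike, newsletter send) = 0.230254/0.578911 ≈ 0.398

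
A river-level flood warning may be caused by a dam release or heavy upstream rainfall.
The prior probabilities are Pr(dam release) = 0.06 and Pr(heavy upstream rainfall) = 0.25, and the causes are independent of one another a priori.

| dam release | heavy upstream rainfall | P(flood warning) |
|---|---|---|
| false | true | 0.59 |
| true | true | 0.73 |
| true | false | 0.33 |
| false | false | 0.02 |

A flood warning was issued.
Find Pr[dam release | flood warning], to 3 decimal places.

Weight on dam release=true, given the evidence: 0.014850 + 0.010950 = 0.025800
Denominator P(flood warning): 0.02×0.94×0.75 + 0.59×0.94×0.25 + 0.33×0.06×0.75 + 0.73×0.06×0.25 = 0.178550
Posterior = 0.025800 / 0.178550 ≈ 0.144

Pr[dam release | flood warning] ≈ 0.144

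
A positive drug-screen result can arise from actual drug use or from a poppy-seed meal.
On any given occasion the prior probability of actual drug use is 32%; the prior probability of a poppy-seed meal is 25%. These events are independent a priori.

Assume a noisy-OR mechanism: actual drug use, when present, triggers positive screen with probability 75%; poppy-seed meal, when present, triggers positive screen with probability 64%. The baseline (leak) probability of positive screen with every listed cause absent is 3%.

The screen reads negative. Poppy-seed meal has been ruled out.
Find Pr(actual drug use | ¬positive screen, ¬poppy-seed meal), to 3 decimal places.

Pr(actual drug use | ¬positive screen, ¬poppy-seed meal) ≈ 0.105

Under noisy-OR, P(positive screen | causes) = 1 − (1−0.03)·∏(1−qᵢ) over the active causes.
By total probability over both values of actual drug use:
  P(¬positive screen | ¬poppy-seed meal) = 0.97·0.68 + 0.2425·0.32
        = 0.659600 + 0.077600 = 0.737200
Configurations with actual drug use contribute 0.077600, so
  P(actual drug use | ¬positive screen, ¬poppy-seed meal) = 0.077600 / 0.737200 ≈ 0.105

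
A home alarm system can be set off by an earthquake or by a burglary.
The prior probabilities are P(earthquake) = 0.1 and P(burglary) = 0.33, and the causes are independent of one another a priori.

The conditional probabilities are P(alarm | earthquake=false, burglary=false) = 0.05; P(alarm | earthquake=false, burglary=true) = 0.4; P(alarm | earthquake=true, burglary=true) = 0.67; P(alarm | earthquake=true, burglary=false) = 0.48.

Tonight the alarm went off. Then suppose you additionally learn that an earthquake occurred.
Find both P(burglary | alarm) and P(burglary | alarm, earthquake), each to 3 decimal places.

Numerator (weight on configurations with burglary): 0.118800 + 0.022110 = 0.140910
Denominator P(alarm): 0.05*0.9*0.67 + 0.4*0.9*0.33 + 0.48*0.1*0.67 + 0.67*0.1*0.33 = 0.203220
P(burglary | alarm) = 0.140910/0.203220 ≈ 0.693

Now condition on the additional information:
Enumerate both values of burglary and weight by the priors:
  P(alarm | earthquake) = 0.48·0.67 + 0.67·0.33
        = 0.321600 + 0.221100 = 0.542700
The terms with burglary present sum to 0.221100, so
  P(burglary | alarm, earthquake) = 0.221100 / 0.542700 ≈ 0.407
The drop from 0.693 to 0.407 is the explaining-away (discounting) effect.

P(burglary | alarm) ≈ 0.693; P(burglary | alarm, earthquake) ≈ 0.407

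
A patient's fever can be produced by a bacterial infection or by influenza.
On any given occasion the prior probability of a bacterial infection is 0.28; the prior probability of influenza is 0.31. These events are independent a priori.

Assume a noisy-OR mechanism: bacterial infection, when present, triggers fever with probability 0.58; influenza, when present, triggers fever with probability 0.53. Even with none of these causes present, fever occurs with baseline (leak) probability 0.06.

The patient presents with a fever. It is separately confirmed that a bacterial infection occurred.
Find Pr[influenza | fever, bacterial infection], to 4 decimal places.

Under noisy-OR, P(fever | causes) = 1 − (1−0.06)·∏(1−qᵢ) over the active causes.
Numerator (weight on configurations with influenza): 0.814444×0.31 = 0.252478
Normalizer over all consistent configurations: 0.6052×0.69 + 0.814444×0.31 = 0.670066
P(influenza | fever, bacterial infection) = 0.252478/0.670066 ≈ 0.3768

Pr[influenza | fever, bacterial infection] ≈ 0.3768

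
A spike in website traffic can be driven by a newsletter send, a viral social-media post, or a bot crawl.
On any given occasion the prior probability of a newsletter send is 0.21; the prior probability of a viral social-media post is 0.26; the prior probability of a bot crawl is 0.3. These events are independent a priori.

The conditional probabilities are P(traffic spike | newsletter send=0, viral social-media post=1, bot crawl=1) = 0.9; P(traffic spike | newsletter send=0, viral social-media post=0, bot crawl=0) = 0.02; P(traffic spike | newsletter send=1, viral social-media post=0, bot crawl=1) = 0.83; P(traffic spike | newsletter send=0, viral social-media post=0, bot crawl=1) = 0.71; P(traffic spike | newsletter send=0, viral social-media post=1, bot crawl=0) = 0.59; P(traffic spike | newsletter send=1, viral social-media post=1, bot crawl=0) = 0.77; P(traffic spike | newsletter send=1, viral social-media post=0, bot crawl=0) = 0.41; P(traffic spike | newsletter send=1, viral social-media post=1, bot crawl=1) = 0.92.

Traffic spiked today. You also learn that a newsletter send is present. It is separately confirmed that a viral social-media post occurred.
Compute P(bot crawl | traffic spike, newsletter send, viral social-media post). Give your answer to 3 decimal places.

P(bot crawl | traffic spike, newsletter send, viral social-media post) ≈ 0.339

P(traffic spike | newsletter send, viral social-media post) = 0.77*0.7 + 0.92*0.3 = 0.539000 + 0.276000 = 0.815000
Of this, 0.276000 comes from 0.92*0.3 (the bot crawl=true cases).
So P(bot crawl | traffic spike, newsletter send, viral social-media post) = 0.276000/0.815000 ≈ 0.339.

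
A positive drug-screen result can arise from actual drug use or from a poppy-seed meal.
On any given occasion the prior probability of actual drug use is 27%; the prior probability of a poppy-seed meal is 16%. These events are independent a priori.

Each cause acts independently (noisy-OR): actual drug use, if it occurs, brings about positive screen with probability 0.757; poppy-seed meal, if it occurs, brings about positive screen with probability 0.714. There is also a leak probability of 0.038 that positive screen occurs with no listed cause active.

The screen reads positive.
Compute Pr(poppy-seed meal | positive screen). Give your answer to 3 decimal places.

Under noisy-OR, P(positive screen | causes) = 1 − (1−0.038)·∏(1−qᵢ) over the active causes.
Weight on poppy-seed meal=true, given the evidence: 0.084665 + 0.040312 = 0.124977
Normalizer over all consistent configurations: 0.038·0.73·0.84 + 0.724868·0.73·0.16 + 0.766234·0.27·0.84 + 0.933143·0.27·0.16 = 0.322061
P(poppy-seed meal | positive screen) = 0.124977/0.322061 ≈ 0.388

Pr(poppy-seed meal | positive screen) ≈ 0.388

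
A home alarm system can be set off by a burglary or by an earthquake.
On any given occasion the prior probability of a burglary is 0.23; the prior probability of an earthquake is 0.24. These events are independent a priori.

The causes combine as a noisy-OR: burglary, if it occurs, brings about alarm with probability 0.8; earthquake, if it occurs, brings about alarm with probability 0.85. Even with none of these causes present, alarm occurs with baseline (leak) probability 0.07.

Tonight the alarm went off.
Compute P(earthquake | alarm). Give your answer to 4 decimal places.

P(earthquake | alarm) ≈ 0.5372

Under noisy-OR, P(alarm | causes) = 1 − (1−0.07)·∏(1−qᵢ) over the active causes.
By total probability over the 4 (burglary, earthquake) configurations:
  P(alarm) = 0.07·0.77·0.76 + 0.8605·0.77·0.24 + 0.814·0.23·0.76 + 0.9721·0.23·0.24
        = 0.040964 + 0.159020 + 0.142287 + 0.053660 = 0.395931
Keeping only the earthquake-present terms gives 0.212680, so
  P(earthquake | alarm) = 0.212680 / 0.395931 ≈ 0.5372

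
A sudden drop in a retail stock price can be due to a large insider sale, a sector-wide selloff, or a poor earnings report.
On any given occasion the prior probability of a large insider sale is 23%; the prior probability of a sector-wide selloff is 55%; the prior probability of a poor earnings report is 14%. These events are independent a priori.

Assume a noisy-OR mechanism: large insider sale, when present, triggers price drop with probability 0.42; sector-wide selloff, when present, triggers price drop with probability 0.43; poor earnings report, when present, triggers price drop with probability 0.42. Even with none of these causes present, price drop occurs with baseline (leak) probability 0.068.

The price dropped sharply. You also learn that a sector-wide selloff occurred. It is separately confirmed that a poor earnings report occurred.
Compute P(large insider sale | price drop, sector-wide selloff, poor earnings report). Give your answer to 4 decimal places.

Under noisy-OR, P(price drop | causes) = 1 − (1−0.068)·∏(1−qᵢ) over the active causes.
Sum P(price drop|·) weighted by the priors over both values of large insider sale:
  P(price drop | sector-wide selloff, poor earnings report) = 0.691881·0.77 + 0.821291·0.23
        = 0.532748 + 0.188897 = 0.721645
The terms with large insider sale present sum to 0.188897, so
  P(large insider sale | price drop, sector-wide selloff, poor earnings report) = 0.188897 / 0.721645 ≈ 0.2618

P(large insider sale | price drop, sector-wide selloff, poor earnings report) ≈ 0.2618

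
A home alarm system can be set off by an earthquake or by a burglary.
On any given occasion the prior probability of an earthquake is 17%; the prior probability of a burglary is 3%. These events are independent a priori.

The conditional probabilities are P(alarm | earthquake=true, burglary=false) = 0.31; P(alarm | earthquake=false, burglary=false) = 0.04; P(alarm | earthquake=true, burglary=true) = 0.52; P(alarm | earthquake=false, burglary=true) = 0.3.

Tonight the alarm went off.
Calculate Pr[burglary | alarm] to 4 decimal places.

Pr[burglary | alarm] ≈ 0.1083

Enumerate the 4 (earthquake, burglary) configurations and weight by the priors:
  P(alarm) = 0.04*0.83*0.97 + 0.3*0.83*0.03 + 0.31*0.17*0.97 + 0.52*0.17*0.03
        = 0.032204 + 0.007470 + 0.051119 + 0.002652 = 0.093445
The terms with burglary present sum to 0.010122, so
  P(burglary | alarm) = 0.010122 / 0.093445 ≈ 0.1083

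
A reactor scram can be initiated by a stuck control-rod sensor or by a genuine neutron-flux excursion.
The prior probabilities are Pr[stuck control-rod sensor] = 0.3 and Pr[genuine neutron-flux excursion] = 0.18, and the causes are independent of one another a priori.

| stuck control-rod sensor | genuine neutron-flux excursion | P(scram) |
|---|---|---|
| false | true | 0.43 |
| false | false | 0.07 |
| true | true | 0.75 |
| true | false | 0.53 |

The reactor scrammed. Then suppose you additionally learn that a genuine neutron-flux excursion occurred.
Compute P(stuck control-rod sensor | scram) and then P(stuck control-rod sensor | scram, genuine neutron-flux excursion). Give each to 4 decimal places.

P(scram) = 0.07*0.7*0.82 + 0.43*0.7*0.18 + 0.53*0.3*0.82 + 0.75*0.3*0.18 = 0.040180 + 0.054180 + 0.130380 + 0.040500 = 0.265240
Restricting to configurations with stuck control-rod sensor present: 0.130380 + 0.040500 = 0.170880.
Hence the posterior is 0.170880/0.265240 ≈ 0.6442.

Now condition on the additional information:
Weight on stuck control-rod sensor=true, given the evidence: 0.75×0.3 = 0.225000
The normalizing constant is 0.43×0.7 + 0.75×0.3 = 0.526000
P(stuck control-rod sensor | scram, genuine neutron-flux excursion) = 0.225000/0.526000 ≈ 0.4278
— genuine neutron-flux excursion explains away the evidence for stuck control-rod sensor.

P(stuck control-rod sensor | scram) ≈ 0.6442; P(stuck control-rod sensor | scram, genuine neutron-flux excursion) ≈ 0.4278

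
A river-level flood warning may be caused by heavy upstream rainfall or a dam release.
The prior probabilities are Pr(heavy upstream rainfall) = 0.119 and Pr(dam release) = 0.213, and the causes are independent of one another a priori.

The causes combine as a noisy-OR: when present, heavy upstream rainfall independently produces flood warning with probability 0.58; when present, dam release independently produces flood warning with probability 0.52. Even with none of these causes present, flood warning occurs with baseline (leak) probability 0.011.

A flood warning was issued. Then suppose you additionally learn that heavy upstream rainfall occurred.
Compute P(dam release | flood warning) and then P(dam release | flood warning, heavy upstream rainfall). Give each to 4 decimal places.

P(dam release | flood warning) ≈ 0.6558; P(dam release | flood warning, heavy upstream rainfall) ≈ 0.2704

Under noisy-OR, P(flood warning | causes) = 1 − (1−0.011)·∏(1−qᵢ) over the active causes.
P(flood warning) = 0.011*0.881*0.787 + 0.52528*0.881*0.213 + 0.58462*0.119*0.787 + 0.800618*0.119*0.213 = 0.007627 + 0.098570 + 0.054751 + 0.020293 = 0.181241
Restricting to configurations with dam release present: 0.098570 + 0.020293 = 0.118863.
Hence the posterior is 0.118863/0.181241 ≈ 0.6558.

Now condition on the additional information:
For the numerator, keep only dam release=true terms: 0.800618·0.213 = 0.170532
Normalizer over all consistent configurations: 0.58462·0.787 + 0.800618·0.213 = 0.630628
Posterior = 0.170532 / 0.630628 ≈ 0.2704
This is intercausal reasoning (explaining away): once heavy upstream rainfall accounts for the flood warning, dam release becomes less likely.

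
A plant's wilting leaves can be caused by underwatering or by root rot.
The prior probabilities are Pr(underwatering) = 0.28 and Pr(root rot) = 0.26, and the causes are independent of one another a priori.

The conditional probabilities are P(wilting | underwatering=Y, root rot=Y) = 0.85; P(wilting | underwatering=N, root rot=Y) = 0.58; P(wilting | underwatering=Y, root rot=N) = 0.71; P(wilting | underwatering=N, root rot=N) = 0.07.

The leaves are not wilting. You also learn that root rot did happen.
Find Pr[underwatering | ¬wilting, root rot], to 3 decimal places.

P(¬wilting | root rot) = 0.42·0.72 + 0.15·0.28 = 0.302400 + 0.042000 = 0.344400
Of this, 0.042000 comes from 0.15·0.28 (the underwatering=true cases).
So P(underwatering | ¬wilting, root rot) = 0.042000/0.344400 ≈ 0.122.

Pr[underwatering | ¬wilting, root rot] ≈ 0.122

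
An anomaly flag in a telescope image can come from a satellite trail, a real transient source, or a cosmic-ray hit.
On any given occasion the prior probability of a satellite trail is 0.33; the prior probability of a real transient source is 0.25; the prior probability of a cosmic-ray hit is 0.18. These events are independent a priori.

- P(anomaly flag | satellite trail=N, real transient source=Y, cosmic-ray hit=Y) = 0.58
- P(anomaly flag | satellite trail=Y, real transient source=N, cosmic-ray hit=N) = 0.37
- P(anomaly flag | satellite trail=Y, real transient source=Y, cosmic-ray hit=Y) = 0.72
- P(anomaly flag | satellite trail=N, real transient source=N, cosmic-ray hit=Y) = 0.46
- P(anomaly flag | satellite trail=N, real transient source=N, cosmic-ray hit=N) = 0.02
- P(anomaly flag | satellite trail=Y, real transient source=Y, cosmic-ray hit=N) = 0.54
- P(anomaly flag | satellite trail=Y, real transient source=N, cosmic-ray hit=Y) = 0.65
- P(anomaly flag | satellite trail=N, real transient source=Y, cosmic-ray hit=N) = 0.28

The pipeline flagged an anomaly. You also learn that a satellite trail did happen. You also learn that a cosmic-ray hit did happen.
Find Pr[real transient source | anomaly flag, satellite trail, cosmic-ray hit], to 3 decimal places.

Pr[real transient source | anomaly flag, satellite trail, cosmic-ray hit] ≈ 0.270

For the numerator, keep only real transient source=true terms: 0.72×0.25 = 0.180000
Denominator P(anomaly flag | satellite trail, cosmic-ray hit): 0.65×0.75 + 0.72×0.25 = 0.667500
Posterior = 0.180000 / 0.667500 ≈ 0.270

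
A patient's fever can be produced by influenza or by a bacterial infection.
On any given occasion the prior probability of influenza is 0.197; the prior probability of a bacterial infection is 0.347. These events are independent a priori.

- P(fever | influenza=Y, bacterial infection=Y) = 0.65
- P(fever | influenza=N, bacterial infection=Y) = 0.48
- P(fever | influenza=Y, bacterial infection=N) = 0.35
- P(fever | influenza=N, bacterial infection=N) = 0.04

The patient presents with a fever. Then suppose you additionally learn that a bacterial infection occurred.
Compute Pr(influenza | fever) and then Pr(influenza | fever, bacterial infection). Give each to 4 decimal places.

P(fever) = 0.04×0.803×0.653 + 0.48×0.803×0.347 + 0.35×0.197×0.653 + 0.65×0.197×0.347 = 0.020974 + 0.133748 + 0.045024 + 0.044433 = 0.244179
Restricting to configurations with influenza present: 0.045024 + 0.044433 = 0.089457.
Hence the posterior is 0.089457/0.244179 ≈ 0.3664.

Now also conditioning on bacterial infection=true:
P(fever | bacterial infection) = 0.48*0.803 + 0.65*0.197 = 0.385440 + 0.128050 = 0.513490
Restricting to configurations with influenza present: 0.65*0.197 = 0.128050.
P(influenza | fever, bacterial infection) = 0.128050 / 0.513490 ≈ 0.2494
Conditioning on bacterial infection lowers the posterior on influenza: the classic explaining-away effect in a common-effect structure.

Pr(influenza | fever) ≈ 0.3664; Pr(influenza | fever, bacterial infection) ≈ 0.2494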